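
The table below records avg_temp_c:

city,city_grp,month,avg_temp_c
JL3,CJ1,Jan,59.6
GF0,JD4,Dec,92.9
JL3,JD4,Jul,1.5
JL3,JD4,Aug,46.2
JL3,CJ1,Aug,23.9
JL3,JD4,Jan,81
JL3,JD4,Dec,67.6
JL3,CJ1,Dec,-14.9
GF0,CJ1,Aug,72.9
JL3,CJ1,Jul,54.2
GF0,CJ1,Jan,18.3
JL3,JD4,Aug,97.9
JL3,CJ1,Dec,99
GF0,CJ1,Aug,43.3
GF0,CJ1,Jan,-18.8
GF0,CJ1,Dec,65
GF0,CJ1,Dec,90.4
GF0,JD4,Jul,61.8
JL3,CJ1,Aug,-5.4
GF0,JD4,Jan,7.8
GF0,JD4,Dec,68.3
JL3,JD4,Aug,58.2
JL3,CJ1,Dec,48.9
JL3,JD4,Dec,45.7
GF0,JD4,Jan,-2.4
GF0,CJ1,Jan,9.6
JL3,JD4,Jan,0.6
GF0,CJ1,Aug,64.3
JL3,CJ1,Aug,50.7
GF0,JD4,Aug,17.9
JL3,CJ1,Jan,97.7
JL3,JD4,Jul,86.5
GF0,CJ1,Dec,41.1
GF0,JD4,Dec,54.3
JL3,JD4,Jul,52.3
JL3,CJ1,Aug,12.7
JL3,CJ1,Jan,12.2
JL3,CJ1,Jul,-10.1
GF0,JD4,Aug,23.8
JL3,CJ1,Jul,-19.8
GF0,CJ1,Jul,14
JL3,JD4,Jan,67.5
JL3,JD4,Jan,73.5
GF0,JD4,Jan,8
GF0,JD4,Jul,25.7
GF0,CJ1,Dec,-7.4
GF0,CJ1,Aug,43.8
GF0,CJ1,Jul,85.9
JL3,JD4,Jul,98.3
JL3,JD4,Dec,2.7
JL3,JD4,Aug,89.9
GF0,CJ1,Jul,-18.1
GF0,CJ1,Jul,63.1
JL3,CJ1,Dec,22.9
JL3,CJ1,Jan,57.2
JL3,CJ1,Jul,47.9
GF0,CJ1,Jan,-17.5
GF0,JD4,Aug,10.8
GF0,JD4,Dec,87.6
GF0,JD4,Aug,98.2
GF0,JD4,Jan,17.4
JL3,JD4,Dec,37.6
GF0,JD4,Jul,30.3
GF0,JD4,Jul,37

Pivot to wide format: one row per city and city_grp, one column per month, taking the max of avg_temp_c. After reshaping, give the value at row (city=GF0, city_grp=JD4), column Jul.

Rows with city=GF0, city_grp=JD4 and month=Jul: avg_temp_c values are 61.8, 25.7, 30.3, 37.
max(61.8, 25.7, 30.3, 37) = 61.8.

61.8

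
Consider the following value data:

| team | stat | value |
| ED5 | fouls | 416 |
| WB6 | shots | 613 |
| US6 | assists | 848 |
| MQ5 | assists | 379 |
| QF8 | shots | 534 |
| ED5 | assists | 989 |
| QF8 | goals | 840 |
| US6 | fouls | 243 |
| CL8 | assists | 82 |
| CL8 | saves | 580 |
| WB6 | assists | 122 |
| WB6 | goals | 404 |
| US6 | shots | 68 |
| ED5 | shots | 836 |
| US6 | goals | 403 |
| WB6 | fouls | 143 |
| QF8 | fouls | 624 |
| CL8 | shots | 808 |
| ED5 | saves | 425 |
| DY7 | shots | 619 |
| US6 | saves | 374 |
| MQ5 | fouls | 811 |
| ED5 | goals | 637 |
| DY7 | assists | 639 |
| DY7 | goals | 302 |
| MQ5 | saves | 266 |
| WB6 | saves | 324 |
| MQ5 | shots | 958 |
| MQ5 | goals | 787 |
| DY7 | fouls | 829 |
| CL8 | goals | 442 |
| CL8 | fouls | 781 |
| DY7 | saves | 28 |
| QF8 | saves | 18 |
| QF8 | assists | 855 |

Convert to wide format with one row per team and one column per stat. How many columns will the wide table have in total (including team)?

1 column for team plus 5 distinct stat values → 6 columns.

6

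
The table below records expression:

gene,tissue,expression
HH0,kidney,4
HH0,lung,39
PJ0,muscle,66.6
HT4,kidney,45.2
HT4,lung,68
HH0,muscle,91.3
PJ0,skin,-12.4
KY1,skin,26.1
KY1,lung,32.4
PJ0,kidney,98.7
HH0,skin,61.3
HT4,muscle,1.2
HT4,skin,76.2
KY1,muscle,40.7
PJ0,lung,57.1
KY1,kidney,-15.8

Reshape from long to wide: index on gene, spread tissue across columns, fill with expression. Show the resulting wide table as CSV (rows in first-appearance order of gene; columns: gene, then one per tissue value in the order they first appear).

Columns: gene plus the 4 distinct tissue values (kidney, lung, muscle, skin).
For example, row HH0 column kidney takes expression=4 from the long row (HH0, kidney).

gene,kidney,lung,muscle,skin
HH0,4,39,91.3,61.3
PJ0,98.7,57.1,66.6,-12.4
HT4,45.2,68,1.2,76.2
KY1,-15.8,32.4,40.7,26.1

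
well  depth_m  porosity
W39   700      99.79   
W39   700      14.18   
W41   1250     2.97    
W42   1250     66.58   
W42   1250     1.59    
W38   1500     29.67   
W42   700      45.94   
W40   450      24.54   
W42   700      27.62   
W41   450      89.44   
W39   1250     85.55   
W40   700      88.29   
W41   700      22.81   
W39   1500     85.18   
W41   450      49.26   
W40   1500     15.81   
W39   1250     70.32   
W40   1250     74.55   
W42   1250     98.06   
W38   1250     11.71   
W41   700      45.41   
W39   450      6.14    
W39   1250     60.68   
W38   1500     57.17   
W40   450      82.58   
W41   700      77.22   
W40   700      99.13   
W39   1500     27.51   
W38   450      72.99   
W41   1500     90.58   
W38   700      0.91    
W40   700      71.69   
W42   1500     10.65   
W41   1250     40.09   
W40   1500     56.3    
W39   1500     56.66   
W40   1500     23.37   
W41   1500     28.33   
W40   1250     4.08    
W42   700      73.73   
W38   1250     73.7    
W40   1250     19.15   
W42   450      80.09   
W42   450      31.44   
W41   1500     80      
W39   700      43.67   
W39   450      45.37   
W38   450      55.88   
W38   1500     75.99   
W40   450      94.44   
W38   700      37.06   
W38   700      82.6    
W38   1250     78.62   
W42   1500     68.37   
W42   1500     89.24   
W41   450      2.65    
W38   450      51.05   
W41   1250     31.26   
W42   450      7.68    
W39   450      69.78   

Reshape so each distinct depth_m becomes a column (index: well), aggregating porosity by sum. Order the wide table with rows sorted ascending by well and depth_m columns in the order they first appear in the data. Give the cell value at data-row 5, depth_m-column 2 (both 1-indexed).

With rows sorted ascending by well, row 5 is well=W42. depth_m columns in first-appearance order: 700, 1250, 1500, 450; column 2 is 1250.
Long rows with well=W42, depth_m=1250: 66.58 + 1.59 + 98.06 = 166.23.

166.23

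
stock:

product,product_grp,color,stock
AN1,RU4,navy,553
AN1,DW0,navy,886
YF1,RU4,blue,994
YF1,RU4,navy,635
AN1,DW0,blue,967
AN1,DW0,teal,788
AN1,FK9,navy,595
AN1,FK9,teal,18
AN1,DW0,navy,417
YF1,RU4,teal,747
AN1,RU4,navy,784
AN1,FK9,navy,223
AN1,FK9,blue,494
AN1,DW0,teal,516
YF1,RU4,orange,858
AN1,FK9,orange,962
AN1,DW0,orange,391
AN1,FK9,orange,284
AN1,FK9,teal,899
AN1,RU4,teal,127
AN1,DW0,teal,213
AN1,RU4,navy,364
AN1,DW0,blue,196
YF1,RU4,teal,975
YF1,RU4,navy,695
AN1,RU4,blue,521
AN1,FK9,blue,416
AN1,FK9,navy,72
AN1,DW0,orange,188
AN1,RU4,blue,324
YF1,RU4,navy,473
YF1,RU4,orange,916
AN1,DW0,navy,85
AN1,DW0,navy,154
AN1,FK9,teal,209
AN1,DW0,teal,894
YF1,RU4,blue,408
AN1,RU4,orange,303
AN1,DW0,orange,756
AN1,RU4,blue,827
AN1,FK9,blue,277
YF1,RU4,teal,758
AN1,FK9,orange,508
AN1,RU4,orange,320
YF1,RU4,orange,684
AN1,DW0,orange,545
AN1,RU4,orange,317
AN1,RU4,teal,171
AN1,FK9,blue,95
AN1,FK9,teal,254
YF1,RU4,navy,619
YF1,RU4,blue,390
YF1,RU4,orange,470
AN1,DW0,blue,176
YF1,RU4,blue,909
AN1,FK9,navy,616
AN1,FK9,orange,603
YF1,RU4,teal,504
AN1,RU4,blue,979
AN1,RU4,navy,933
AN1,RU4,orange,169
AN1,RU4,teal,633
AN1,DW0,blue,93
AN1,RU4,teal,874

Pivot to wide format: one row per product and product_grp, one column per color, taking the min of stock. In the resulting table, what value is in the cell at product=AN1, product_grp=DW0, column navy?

Rows with product=AN1, product_grp=DW0 and color=navy: stock values are 886, 417, 85, 154.
min(886, 417, 85, 154) = 85.

85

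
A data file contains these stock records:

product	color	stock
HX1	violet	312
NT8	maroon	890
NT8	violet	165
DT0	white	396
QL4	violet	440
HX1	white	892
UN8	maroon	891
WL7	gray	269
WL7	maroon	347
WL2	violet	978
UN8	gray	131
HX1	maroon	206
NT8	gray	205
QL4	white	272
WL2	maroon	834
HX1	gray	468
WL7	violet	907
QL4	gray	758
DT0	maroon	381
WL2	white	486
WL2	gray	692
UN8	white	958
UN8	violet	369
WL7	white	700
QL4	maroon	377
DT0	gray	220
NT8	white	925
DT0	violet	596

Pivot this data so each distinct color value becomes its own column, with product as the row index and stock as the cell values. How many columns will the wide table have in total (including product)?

5

1 column for product plus 4 distinct color values → 5 columns.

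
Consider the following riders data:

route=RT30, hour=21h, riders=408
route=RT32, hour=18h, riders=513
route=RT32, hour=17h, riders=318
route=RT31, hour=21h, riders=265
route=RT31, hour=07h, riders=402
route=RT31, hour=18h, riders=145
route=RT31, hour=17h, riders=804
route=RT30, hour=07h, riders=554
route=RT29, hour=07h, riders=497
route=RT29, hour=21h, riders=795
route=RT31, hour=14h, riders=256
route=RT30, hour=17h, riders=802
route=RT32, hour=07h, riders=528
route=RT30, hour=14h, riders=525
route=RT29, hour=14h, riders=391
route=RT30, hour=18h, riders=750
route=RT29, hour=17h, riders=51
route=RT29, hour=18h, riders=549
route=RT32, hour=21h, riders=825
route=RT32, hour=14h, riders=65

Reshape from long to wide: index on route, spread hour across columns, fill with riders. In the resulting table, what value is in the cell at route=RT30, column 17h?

Wide layout: rows indexed by route, columns are the 5 distinct hour values (21h, 18h, 17h, 07h, 14h).
Cell (route=RT30, hour=17h) draws from the long row where route=RT30 and hour=17h, which has riders=802.

802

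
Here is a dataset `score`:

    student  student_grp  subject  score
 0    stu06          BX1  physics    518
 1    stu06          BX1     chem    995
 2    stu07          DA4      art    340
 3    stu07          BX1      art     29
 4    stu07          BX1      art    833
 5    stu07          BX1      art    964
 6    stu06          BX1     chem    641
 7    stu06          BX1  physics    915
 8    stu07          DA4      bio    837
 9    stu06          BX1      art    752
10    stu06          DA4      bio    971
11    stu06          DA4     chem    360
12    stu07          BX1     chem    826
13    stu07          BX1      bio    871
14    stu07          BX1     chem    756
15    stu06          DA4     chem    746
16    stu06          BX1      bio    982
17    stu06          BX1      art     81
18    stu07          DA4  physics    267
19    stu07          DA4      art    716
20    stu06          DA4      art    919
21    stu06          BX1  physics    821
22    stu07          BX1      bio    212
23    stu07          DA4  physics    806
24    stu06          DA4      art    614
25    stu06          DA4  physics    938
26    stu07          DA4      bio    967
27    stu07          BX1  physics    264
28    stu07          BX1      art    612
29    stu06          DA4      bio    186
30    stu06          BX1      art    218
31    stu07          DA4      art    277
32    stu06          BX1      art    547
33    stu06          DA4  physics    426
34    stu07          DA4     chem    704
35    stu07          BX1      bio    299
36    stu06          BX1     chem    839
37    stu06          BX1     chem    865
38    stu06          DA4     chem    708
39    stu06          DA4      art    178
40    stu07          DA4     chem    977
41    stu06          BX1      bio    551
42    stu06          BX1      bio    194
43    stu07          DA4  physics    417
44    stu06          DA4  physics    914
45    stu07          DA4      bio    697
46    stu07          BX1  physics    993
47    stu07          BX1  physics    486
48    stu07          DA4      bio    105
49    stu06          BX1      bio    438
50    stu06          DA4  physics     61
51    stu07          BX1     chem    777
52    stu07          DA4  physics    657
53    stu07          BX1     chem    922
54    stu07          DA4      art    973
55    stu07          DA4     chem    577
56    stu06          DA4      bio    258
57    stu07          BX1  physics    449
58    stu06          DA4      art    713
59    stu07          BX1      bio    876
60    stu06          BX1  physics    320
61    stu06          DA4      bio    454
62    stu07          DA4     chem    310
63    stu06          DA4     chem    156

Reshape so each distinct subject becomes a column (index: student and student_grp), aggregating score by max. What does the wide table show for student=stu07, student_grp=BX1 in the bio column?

Rows with student=stu07, student_grp=BX1 and subject=bio: score values are 871, 212, 299, 876.
max(871, 212, 299, 876) = 876.

876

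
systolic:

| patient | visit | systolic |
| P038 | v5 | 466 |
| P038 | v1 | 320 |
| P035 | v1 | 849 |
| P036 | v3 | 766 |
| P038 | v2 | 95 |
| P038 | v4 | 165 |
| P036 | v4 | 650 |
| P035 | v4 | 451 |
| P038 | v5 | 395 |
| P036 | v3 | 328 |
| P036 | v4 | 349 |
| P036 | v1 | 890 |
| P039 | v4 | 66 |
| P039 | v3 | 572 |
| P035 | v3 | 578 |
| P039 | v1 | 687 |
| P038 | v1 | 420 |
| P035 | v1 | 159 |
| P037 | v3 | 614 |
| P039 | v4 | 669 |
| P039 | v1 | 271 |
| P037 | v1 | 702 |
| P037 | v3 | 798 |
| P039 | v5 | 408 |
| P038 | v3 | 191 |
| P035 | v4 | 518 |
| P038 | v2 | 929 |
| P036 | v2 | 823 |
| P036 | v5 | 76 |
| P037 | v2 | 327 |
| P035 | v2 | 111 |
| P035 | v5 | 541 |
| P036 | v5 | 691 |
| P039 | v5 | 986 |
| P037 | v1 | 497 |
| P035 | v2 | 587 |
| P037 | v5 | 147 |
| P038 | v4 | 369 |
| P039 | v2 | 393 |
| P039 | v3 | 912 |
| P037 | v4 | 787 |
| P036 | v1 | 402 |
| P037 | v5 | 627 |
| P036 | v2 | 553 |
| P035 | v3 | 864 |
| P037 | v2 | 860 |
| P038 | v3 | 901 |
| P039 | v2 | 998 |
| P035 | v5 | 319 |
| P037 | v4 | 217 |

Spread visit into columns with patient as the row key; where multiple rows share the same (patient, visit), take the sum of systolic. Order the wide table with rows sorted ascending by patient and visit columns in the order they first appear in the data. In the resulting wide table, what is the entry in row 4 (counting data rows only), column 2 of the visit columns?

With rows sorted ascending by patient, row 4 is patient=P038. visit columns in first-appearance order: v5, v1, v3, v2, v4; column 2 is v1.
Long rows with patient=P038, visit=v1: 320 + 420 = 740.

740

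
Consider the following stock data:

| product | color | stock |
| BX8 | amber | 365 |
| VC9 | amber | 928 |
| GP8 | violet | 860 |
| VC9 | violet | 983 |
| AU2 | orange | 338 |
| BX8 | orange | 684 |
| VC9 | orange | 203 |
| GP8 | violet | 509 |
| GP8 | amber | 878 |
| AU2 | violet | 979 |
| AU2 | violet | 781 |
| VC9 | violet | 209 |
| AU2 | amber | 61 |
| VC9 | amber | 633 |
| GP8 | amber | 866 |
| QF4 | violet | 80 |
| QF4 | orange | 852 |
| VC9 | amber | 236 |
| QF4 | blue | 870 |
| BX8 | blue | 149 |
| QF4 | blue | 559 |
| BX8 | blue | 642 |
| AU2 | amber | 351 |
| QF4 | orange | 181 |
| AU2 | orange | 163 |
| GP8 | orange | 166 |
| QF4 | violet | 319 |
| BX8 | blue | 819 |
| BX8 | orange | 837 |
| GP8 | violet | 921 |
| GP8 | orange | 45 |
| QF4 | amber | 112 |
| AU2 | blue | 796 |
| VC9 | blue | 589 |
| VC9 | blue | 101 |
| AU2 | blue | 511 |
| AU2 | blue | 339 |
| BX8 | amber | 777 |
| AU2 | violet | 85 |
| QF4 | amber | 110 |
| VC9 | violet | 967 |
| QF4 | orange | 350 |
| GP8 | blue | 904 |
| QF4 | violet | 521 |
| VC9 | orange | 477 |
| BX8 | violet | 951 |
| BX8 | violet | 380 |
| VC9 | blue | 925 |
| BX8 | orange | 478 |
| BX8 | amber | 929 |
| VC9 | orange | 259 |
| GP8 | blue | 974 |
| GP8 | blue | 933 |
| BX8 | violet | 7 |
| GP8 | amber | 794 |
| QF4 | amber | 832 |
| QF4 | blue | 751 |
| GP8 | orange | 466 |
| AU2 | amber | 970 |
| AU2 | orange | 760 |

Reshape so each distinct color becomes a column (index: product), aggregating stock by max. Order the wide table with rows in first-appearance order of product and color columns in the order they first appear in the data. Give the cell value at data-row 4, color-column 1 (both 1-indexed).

970

With rows in first-appearance order of product, row 4 is product=AU2. color columns in first-appearance order: amber, violet, orange, blue; column 1 is amber.
Long rows with product=AU2, color=amber: max(61, 351, 970) = 970.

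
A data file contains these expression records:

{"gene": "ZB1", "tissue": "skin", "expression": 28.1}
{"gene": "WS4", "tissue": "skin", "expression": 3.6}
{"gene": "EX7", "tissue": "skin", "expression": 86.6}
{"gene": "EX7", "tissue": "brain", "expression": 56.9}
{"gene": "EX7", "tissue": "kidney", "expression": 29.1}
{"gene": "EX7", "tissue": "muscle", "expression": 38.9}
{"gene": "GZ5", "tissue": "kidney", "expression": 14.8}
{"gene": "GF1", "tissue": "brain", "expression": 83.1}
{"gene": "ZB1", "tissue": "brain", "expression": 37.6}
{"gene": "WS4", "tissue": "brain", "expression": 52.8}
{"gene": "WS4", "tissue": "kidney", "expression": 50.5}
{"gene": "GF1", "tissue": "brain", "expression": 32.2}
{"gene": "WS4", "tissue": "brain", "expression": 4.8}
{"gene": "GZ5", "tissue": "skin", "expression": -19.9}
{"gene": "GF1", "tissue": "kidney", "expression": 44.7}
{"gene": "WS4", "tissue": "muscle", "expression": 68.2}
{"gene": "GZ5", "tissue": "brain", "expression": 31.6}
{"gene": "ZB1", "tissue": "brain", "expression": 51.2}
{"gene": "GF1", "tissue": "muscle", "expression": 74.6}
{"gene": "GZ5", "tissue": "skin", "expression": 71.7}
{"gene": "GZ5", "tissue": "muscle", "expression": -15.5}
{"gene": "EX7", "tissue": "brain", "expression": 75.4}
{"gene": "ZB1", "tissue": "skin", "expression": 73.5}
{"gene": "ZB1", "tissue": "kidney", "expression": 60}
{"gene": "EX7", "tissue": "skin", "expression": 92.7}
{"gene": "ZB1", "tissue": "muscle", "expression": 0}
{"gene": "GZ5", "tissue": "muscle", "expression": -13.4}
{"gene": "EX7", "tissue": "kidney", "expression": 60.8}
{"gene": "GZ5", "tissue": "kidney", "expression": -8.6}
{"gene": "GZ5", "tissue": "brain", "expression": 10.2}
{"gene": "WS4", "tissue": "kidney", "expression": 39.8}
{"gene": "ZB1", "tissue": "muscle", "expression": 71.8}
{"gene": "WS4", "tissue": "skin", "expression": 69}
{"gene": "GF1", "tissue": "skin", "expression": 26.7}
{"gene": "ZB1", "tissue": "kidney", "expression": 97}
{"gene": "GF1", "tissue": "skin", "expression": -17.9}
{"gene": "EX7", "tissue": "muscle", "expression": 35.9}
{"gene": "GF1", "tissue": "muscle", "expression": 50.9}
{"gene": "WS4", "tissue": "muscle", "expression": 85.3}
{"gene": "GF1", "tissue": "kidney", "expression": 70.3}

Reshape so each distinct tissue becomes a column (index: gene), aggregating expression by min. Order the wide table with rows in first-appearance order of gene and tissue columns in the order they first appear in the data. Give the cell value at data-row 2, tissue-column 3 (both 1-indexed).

39.8

With rows in first-appearance order of gene, row 2 is gene=WS4. tissue columns in first-appearance order: skin, brain, kidney, muscle; column 3 is kidney.
Long rows with gene=WS4, tissue=kidney: min(50.5, 39.8) = 39.8.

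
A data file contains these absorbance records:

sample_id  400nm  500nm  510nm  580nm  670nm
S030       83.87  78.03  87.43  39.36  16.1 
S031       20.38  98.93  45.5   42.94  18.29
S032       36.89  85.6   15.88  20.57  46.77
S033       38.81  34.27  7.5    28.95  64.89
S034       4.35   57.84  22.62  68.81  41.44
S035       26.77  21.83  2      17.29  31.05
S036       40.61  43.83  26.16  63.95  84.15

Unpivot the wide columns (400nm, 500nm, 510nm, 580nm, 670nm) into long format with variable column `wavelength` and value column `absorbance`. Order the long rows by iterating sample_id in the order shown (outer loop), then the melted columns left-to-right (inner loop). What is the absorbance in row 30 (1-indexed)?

35 rows total (7 × 5). Row 30: index ⌊(30-1)/5⌋ = 5 into sample_id → S035; (30-1) mod 5 = 4 into the melted columns → 670nm.
So row 30 is (S035, 670nm, 31.05); absorbance = 31.05.

31.05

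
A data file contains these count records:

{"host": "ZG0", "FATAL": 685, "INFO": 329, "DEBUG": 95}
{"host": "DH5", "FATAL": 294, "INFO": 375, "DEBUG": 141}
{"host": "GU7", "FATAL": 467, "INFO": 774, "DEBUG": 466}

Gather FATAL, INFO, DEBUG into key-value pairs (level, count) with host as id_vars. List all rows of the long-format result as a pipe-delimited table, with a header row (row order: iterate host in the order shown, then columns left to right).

| host | level | count |
| ZG0 | FATAL | 685 |
| ZG0 | INFO | 329 |
| ZG0 | DEBUG | 95 |
| DH5 | FATAL | 294 |
| DH5 | INFO | 375 |
| DH5 | DEBUG | 141 |
| GU7 | FATAL | 467 |
| GU7 | INFO | 774 |
| GU7 | DEBUG | 466 |

Each (host, column) pair becomes one row: 3 × 3 = 9 rows.
For example, (ZG0, FATAL) → count=685.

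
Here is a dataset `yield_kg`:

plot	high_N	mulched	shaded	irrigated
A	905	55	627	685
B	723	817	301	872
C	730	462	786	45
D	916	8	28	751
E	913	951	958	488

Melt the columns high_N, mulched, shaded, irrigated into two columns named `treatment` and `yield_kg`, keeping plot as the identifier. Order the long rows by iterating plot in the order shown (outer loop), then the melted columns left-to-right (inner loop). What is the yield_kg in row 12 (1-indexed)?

20 rows total (5 × 4). Row 12: index ⌊(12-1)/4⌋ = 2 into plot → C; (12-1) mod 4 = 3 into the melted columns → irrigated.
So row 12 is (C, irrigated, 45); yield_kg = 45.

45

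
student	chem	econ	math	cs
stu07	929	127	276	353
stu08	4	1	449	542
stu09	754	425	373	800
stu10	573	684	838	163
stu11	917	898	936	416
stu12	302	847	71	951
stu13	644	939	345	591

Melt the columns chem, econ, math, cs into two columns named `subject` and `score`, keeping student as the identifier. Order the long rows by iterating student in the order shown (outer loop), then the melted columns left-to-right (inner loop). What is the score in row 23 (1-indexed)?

28 rows total (7 × 4). Row 23: index ⌊(23-1)/4⌋ = 5 into student → stu12; (23-1) mod 4 = 2 into the melted columns → math.
So row 23 is (stu12, math, 71); score = 71.

71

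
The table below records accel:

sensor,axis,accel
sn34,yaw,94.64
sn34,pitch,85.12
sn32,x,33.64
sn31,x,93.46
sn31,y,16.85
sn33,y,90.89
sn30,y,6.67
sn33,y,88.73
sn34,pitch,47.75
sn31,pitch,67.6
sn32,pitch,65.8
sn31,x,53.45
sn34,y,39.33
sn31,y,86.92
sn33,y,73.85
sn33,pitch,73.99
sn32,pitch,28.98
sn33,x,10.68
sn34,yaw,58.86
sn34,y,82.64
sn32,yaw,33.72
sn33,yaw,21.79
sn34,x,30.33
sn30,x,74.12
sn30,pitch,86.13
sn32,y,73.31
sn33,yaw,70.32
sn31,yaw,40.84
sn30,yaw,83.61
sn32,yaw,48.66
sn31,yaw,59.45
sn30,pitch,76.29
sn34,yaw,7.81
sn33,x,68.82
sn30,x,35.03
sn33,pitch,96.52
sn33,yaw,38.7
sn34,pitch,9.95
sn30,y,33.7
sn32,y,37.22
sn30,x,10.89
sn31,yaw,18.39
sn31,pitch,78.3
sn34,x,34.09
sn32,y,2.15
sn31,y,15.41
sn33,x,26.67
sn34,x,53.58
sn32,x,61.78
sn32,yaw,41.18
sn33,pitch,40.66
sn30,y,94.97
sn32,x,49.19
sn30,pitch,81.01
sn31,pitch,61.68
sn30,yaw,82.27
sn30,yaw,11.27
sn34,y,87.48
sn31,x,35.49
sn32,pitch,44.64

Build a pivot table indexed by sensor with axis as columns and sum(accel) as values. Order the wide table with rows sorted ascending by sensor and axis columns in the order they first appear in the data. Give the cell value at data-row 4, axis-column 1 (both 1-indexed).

With rows sorted ascending by sensor, row 4 is sensor=sn33. axis columns in first-appearance order: yaw, pitch, x, y; column 1 is yaw.
Long rows with sensor=sn33, axis=yaw: 21.79 + 70.32 + 38.7 = 130.81.

130.81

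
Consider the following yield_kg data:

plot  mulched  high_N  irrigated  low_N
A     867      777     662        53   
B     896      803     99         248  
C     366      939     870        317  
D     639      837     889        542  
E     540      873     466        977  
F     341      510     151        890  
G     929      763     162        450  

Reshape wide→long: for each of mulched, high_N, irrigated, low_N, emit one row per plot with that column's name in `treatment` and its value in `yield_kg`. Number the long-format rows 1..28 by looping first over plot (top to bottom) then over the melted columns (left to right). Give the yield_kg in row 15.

28 rows total (7 × 4). Row 15: index ⌊(15-1)/4⌋ = 3 into plot → D; (15-1) mod 4 = 2 into the melted columns → irrigated.
So row 15 is (D, irrigated, 889); yield_kg = 889.

889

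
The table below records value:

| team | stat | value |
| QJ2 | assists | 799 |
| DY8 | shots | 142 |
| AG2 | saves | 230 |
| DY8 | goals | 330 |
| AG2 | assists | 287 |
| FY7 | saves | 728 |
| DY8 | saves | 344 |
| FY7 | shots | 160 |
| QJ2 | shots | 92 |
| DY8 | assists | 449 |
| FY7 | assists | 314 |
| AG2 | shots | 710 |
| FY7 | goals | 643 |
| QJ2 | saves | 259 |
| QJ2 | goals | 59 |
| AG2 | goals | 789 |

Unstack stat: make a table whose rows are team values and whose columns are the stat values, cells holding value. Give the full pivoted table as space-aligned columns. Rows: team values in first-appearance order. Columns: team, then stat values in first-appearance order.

team  assists  shots  saves  goals
QJ2   799      92     259    59   
DY8   449      142    344    330  
AG2   287      710    230    789  
FY7   314      160    728    643  

Columns: team plus the 4 distinct stat values (assists, shots, saves, goals).
For example, row QJ2 column assists takes value=799 from the long row (QJ2, assists).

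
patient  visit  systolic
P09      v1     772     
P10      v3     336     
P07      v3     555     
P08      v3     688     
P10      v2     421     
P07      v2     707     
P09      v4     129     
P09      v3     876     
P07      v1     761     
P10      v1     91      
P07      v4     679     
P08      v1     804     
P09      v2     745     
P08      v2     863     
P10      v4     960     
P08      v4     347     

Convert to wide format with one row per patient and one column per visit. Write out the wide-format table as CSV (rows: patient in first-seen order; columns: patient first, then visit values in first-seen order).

Columns: patient plus the 4 distinct visit values (v1, v3, v2, v4).
For example, row P09 column v1 takes systolic=772 from the long row (P09, v1).

patient,v1,v3,v2,v4
P09,772,876,745,129
P10,91,336,421,960
P07,761,555,707,679
P08,804,688,863,347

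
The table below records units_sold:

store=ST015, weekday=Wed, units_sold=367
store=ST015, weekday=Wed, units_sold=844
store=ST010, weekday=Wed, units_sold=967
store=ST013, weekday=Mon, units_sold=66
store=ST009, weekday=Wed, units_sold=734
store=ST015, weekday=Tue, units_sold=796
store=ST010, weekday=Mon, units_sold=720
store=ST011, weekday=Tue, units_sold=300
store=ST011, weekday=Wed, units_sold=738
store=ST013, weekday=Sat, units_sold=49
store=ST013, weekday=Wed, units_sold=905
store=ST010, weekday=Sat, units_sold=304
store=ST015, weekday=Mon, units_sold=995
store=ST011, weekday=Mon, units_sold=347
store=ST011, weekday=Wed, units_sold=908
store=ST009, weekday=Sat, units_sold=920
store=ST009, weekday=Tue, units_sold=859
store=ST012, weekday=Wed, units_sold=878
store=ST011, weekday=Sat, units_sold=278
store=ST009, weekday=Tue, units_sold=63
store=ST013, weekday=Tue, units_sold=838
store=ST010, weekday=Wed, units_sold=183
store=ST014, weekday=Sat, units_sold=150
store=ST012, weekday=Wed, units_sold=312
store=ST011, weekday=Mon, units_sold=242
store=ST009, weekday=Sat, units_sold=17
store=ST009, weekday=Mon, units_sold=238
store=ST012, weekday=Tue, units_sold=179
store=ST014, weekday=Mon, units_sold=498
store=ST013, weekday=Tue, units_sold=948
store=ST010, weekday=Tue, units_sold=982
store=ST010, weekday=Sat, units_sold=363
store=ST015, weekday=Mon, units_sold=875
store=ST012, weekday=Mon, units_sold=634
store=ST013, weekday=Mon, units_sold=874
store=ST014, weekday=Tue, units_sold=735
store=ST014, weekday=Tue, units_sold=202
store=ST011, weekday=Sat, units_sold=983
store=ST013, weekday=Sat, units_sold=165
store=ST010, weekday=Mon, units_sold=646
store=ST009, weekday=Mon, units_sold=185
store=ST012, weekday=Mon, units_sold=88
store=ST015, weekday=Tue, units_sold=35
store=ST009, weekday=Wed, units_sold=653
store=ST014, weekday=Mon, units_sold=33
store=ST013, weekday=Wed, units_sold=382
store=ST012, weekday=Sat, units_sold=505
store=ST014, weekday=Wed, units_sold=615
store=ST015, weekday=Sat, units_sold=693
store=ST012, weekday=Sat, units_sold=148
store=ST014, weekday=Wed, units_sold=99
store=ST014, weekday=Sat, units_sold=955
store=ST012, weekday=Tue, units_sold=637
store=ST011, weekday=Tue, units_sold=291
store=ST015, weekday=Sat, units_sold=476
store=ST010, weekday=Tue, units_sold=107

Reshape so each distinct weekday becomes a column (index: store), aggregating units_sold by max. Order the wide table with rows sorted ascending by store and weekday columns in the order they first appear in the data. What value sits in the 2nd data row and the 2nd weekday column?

With rows sorted ascending by store, row 2 is store=ST010. weekday columns in first-appearance order: Wed, Mon, Tue, Sat; column 2 is Mon.
Long rows with store=ST010, weekday=Mon: max(720, 646) = 720.

720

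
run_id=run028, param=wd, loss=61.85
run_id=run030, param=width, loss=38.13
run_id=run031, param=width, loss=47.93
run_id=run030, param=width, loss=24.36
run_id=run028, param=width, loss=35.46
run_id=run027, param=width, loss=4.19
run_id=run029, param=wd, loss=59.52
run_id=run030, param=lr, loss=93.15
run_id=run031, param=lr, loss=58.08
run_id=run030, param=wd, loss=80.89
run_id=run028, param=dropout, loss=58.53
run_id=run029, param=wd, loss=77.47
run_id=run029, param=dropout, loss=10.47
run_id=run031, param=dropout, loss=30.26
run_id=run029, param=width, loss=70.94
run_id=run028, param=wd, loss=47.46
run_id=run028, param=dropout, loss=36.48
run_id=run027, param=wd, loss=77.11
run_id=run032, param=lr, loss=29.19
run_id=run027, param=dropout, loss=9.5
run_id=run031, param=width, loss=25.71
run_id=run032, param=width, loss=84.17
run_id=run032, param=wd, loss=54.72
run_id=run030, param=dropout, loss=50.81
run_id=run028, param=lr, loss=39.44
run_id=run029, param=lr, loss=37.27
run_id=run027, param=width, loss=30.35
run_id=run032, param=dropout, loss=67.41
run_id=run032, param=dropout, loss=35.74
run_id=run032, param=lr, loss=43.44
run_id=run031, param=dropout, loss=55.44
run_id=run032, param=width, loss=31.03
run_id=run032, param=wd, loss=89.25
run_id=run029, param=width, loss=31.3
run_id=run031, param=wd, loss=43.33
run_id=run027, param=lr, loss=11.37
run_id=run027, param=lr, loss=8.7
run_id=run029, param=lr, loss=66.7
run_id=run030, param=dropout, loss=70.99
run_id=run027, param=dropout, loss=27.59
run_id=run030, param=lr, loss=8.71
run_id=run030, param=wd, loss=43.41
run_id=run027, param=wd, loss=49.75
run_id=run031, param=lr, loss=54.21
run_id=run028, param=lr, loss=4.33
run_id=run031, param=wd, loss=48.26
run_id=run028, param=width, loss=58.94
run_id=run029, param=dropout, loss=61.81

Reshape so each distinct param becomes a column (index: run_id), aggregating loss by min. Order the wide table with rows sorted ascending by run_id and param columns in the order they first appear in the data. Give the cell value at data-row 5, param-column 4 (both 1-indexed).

30.26

With rows sorted ascending by run_id, row 5 is run_id=run031. param columns in first-appearance order: wd, width, lr, dropout; column 4 is dropout.
Long rows with run_id=run031, param=dropout: min(30.26, 55.44) = 30.26.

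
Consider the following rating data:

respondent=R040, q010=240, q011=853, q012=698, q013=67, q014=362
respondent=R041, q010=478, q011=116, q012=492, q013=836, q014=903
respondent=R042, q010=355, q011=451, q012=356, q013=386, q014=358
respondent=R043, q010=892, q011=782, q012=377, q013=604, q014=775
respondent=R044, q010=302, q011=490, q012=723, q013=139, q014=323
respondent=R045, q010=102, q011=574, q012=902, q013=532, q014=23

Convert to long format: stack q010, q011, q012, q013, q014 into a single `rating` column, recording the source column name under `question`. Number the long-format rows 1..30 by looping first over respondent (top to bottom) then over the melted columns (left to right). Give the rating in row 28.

902

30 rows total (6 × 5). Row 28: index ⌊(28-1)/5⌋ = 5 into respondent → R045; (28-1) mod 5 = 2 into the melted columns → q012.
So row 28 is (R045, q012, 902); rating = 902.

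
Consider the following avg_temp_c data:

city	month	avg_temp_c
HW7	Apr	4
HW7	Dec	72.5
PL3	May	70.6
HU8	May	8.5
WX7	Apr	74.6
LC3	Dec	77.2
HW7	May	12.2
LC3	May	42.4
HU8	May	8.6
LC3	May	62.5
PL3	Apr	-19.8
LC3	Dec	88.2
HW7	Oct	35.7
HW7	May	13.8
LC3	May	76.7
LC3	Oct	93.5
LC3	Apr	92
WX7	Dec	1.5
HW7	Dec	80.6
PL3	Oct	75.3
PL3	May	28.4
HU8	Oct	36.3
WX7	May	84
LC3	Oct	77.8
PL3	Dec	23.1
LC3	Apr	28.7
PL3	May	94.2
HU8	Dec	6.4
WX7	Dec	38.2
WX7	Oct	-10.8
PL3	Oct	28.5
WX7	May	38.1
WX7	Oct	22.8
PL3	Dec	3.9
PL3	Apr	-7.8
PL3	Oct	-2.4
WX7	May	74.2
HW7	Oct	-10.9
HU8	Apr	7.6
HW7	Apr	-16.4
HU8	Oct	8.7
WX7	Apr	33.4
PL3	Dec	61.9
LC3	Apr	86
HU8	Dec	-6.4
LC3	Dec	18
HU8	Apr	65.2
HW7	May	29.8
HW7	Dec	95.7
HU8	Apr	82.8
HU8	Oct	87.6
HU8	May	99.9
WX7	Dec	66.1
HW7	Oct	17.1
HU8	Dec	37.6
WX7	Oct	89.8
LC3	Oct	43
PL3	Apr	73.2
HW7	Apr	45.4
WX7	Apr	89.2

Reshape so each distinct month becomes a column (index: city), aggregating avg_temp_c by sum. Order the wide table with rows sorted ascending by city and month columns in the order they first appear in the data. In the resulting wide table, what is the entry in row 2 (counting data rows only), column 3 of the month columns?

55.8

With rows sorted ascending by city, row 2 is city=HW7. month columns in first-appearance order: Apr, Dec, May, Oct; column 3 is May.
Long rows with city=HW7, month=May: 12.2 + 13.8 + 29.8 = 55.8.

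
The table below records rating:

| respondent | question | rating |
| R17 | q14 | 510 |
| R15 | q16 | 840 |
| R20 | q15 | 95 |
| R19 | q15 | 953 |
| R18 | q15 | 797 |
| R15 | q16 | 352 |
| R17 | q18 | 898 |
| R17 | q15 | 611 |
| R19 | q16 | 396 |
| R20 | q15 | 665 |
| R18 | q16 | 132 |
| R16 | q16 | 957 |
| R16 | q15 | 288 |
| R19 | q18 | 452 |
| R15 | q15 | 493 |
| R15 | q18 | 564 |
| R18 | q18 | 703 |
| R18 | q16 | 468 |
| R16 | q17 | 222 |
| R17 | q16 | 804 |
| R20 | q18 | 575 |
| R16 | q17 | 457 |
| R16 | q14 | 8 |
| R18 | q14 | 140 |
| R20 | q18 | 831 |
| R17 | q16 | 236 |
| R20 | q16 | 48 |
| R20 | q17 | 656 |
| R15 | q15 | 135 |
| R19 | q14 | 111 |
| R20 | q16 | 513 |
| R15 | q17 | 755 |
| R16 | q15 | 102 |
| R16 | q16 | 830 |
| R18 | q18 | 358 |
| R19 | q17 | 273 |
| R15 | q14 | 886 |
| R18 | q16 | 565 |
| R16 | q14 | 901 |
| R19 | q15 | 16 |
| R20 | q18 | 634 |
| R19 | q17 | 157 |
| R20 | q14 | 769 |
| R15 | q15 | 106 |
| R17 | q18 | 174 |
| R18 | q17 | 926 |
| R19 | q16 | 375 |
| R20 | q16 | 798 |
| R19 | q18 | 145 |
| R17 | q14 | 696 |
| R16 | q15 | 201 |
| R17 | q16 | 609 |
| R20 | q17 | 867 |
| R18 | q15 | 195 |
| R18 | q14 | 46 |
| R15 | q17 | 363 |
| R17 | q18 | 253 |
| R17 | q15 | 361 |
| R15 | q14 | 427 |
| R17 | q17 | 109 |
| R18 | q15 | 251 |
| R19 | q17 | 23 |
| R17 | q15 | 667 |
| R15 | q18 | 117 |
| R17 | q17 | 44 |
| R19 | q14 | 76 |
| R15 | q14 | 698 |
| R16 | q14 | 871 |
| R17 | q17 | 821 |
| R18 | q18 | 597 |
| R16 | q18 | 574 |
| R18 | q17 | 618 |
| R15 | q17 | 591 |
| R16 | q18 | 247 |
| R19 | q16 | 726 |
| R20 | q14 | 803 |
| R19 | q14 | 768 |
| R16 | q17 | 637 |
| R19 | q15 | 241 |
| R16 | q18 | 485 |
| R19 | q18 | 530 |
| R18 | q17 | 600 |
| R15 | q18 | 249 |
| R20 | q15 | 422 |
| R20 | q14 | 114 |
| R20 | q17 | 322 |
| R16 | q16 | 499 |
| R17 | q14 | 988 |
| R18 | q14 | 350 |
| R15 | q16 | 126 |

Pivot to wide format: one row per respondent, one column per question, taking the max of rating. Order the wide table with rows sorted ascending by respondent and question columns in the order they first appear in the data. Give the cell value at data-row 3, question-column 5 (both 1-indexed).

With rows sorted ascending by respondent, row 3 is respondent=R17. question columns in first-appearance order: q14, q16, q15, q18, q17; column 5 is q17.
Long rows with respondent=R17, question=q17: max(109, 44, 821) = 821.

821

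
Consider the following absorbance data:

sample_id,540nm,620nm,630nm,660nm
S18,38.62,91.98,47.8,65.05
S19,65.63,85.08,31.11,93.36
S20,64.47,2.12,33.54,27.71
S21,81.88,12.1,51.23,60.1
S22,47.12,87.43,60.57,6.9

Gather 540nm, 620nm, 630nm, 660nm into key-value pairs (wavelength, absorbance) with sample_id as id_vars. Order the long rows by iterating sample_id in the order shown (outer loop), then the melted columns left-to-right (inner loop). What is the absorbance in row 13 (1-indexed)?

81.88

20 rows total (5 × 4). Row 13: index ⌊(13-1)/4⌋ = 3 into sample_id → S21; (13-1) mod 4 = 0 into the melted columns → 540nm.
So row 13 is (S21, 540nm, 81.88); absorbance = 81.88.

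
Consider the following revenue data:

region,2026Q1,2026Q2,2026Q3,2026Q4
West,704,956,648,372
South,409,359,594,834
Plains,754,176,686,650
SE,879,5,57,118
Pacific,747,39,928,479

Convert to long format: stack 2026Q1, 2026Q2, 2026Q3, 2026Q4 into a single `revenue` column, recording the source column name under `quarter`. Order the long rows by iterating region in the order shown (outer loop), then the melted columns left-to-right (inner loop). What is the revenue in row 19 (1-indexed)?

928

20 rows total (5 × 4). Row 19: index ⌊(19-1)/4⌋ = 4 into region → Pacific; (19-1) mod 4 = 2 into the melted columns → 2026Q3.
So row 19 is (Pacific, 2026Q3, 928); revenue = 928.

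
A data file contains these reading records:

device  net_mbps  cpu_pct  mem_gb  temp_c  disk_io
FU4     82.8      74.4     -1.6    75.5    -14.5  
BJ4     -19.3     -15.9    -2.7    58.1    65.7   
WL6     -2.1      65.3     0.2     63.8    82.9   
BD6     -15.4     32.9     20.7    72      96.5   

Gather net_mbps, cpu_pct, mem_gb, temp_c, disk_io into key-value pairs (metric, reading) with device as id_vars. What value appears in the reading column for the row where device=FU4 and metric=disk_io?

Unpivoting turns each (device, wide-column) pair into one long row.
The wide cell at row FU4, column disk_io holds -14.5, so the long row (FU4, disk_io) has reading=-14.5.

-14.5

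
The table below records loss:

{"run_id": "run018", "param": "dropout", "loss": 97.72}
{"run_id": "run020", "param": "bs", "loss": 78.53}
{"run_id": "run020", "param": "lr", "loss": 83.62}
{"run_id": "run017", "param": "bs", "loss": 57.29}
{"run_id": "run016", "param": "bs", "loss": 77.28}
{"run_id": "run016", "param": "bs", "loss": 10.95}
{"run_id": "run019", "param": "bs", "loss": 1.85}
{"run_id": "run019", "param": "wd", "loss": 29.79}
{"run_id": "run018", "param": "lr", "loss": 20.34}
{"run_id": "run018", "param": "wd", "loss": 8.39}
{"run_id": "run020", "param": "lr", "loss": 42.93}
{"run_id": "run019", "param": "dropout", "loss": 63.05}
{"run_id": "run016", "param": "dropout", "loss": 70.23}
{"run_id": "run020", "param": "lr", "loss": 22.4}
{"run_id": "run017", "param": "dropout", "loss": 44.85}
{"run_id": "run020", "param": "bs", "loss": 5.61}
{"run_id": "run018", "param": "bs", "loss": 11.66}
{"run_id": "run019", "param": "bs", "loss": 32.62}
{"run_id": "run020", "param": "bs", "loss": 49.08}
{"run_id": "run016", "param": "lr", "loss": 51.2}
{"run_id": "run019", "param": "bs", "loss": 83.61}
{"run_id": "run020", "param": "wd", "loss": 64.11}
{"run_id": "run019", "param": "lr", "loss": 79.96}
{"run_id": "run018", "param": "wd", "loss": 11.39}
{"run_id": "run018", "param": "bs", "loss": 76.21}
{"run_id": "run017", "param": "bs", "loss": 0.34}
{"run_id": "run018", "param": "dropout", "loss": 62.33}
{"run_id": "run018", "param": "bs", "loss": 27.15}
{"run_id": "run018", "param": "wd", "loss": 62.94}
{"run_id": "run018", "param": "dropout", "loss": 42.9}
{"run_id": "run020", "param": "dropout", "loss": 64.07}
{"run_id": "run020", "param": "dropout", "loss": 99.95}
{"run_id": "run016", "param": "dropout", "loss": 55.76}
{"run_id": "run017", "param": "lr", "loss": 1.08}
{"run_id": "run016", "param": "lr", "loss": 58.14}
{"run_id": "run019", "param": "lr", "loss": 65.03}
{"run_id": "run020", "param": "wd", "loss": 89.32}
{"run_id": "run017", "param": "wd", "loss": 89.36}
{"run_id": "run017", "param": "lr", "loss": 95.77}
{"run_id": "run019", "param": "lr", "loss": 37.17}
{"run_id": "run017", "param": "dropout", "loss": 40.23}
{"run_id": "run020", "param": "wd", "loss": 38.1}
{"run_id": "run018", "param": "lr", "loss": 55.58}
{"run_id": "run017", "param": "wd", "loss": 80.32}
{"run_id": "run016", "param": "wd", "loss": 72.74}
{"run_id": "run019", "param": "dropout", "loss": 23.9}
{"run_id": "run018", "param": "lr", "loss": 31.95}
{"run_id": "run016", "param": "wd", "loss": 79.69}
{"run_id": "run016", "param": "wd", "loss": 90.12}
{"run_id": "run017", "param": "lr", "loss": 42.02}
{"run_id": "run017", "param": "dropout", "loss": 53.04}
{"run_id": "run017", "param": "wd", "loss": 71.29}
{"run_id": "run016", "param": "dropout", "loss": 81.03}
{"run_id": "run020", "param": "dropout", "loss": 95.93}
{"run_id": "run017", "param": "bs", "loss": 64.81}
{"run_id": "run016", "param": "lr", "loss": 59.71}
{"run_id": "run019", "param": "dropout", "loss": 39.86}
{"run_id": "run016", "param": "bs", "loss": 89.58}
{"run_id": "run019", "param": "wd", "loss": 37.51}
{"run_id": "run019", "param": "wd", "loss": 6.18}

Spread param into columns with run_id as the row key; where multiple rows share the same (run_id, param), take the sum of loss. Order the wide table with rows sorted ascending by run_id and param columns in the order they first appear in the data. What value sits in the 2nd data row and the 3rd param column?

138.87

With rows sorted ascending by run_id, row 2 is run_id=run017. param columns in first-appearance order: dropout, bs, lr, wd; column 3 is lr.
Long rows with run_id=run017, param=lr: 1.08 + 95.77 + 42.02 = 138.87.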